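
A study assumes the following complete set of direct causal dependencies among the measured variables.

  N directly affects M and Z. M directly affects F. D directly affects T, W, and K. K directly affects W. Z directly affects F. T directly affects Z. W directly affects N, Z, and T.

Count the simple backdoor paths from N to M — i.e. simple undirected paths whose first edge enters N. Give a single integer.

4

A backdoor path from N to M is any simple undirected path whose first edge points into N (i.e. leaves N via a parent).
Parents of N: {W}.
Enumerating:
  P1: N <- W <- D -> T -> Z -> F <- M
  P2: N <- W <- K <- D -> T -> Z -> F <- M
  P3: N <- W -> T -> Z -> F <- M
  P4: N <- W -> Z -> F <- M
That exhausts the simple backdoor paths. Count: 4.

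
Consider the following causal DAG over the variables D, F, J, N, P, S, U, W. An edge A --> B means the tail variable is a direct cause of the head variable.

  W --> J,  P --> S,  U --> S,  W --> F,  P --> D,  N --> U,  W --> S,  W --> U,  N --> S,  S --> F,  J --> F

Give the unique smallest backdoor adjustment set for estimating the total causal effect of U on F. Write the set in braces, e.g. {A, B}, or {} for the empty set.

{N, W}

Variables eligible for adjustment (non-descendants of U, excluding U and F): {D, J, N, P, W}.
Backdoor paths from U to F:
  P1: U <- W -> J -> F
  P2: U <- W -> S -> F
  P3: U <- W -> F
  P4: U <- N -> S <- W -> J -> F
  P5: U <- N -> S <- W -> F
  P6: U <- N -> S -> F
The empty set is not sufficient: P1 (U <- W -> J -> F) has no collider blocking it and no conditioned non-collider, so it is open.
Try {N, W}:
  P1: blocked at fork node W ∈ conditioning set.
  P2: blocked at fork node W ∈ conditioning set.
  P3: blocked at fork node W ∈ conditioning set.
  P4: blocked at fork node N ∈ conditioning set.
  P5: blocked at fork node N ∈ conditioning set.
  P6: blocked at fork node N ∈ conditioning set.
{N, W} contains no descendant of U and blocks every backdoor path.
Every element of {N, W} is needed (dropping N leaves P6 open; dropping W leaves P1 open), so no proper subset is valid.
Among all size-2 subsets of the eligible variables, only {N, W} blocks every backdoor path, so it is the unique smallest valid adjustment set.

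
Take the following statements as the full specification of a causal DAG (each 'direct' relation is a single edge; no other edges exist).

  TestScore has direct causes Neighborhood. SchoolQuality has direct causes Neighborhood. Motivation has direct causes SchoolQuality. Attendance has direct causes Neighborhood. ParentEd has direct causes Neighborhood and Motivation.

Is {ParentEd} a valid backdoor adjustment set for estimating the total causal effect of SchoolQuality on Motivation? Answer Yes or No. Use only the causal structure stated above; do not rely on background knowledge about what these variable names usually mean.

Backdoor paths from SchoolQuality to Motivation (paths whose first edge points into SchoolQuality):
  P1: SchoolQuality <- Neighborhood -> ParentEd <- Motivation
Condition 1 (no descendant of SchoolQuality in the set): FAILS — ParentEd is a descendant of SchoolQuality.
Condition 2 (every backdoor path blocked by {ParentEd}):
  P1: open — collider(s) ParentEd are conditioned on (or have a conditioned descendant) and no non-collider on the path is in the set.
{ParentEd} does not satisfy the backdoor criterion.

No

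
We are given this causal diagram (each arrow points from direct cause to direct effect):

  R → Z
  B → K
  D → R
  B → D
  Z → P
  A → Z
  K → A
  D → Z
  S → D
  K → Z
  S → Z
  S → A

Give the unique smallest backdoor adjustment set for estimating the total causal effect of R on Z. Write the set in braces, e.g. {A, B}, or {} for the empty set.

Variables eligible for adjustment (non-descendants of R, excluding R and Z): {A, B, D, K, S}.
Backdoor paths from R to Z:
  P1: R <- D <- B -> K -> A <- S -> Z
  P2: R <- D <- B -> K -> A -> Z
  P3: R <- D <- B -> K -> Z
  P4: R <- D <- S -> A <- K -> Z
  P5: R <- D <- S -> A -> Z
  P6: R <- D <- S -> Z
  P7: R <- D -> Z
The empty set is not sufficient: P2 (R <- D <- B -> K -> A -> Z) has no collider blocking it and no conditioned non-collider, so it is open.
Try {D}:
  P1: blocked at chain node D ∈ conditioning set.
  P2: blocked at chain node D ∈ conditioning set.
  P3: blocked at chain node D ∈ conditioning set.
  P4: blocked at chain node D ∈ conditioning set.
  P5: blocked at chain node D ∈ conditioning set.
  P6: blocked at chain node D ∈ conditioning set.
  P7: blocked at fork node D ∈ conditioning set.
{D} contains no descendant of R and blocks every backdoor path.
No other singleton works — e.g. {B} leaves P5 open — so {D} is the unique smallest valid adjustment set.

{D}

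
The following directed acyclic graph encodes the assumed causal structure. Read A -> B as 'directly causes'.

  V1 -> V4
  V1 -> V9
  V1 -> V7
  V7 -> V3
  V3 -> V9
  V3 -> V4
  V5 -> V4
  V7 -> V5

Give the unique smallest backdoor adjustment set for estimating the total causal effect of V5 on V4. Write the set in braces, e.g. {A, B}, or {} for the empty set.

Variables eligible for adjustment (non-descendants of V5, excluding V5 and V4): {V1, V3, V7, V9}.
Backdoor paths from V5 to V4:
  P1: V5 <- V7 <- V1 -> V9 <- V3 -> V4
  P2: V5 <- V7 <- V1 -> V4
  P3: V5 <- V7 -> V3 -> V9 <- V1 -> V4
  P4: V5 <- V7 -> V3 -> V4
The empty set is not sufficient: P2 (V5 <- V7 <- V1 -> V4) has no collider blocking it and no conditioned non-collider, so it is open.
Try {V7}:
  P1: blocked at chain node V7 ∈ conditioning set.
  P2: blocked at chain node V7 ∈ conditioning set.
  P3: blocked at fork node V7 ∈ conditioning set.
  P4: blocked at fork node V7 ∈ conditioning set.
{V7} contains no descendant of V5 and blocks every backdoor path.
No other singleton works — e.g. {V1} leaves P4 open — so {V7} is the unique smallest valid adjustment set.

{V7}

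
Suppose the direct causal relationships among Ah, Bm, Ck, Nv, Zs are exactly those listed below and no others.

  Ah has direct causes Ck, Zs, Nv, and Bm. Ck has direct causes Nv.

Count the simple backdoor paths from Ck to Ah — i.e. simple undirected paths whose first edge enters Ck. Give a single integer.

A backdoor path from Ck to Ah is any simple undirected path whose first edge points into Ck (i.e. leaves Ck via a parent).
Parents of Ck: {Nv}.
Enumerating:
  P1: Ck <- Nv -> Ah
That exhausts the simple backdoor paths. Count: 1.

1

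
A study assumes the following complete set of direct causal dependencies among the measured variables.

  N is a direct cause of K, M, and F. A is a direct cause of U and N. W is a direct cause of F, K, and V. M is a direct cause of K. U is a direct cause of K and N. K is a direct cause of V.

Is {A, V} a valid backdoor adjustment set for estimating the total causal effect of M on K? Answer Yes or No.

Backdoor paths from M to K (paths whose first edge points into M):
  P1: M <- N <- A -> U -> K
  P2: M <- N <- U -> K
  P3: M <- N -> F <- W -> K
  P4: M <- N -> F <- W -> V <- K
  P5: M <- N -> K
Condition 1 (no descendant of M in the set): FAILS — V is a descendant of M.
Condition 2 (every backdoor path blocked by {A, V}):
  P1: blocked at fork node A ∈ conditioning set.
  P2: open — no interior node is in the conditioning set.
  P3: blocked at collider F (neither it nor any descendant is in the conditioning set).
  P4: blocked at collider F (neither it nor any descendant is in the conditioning set).
  P5: open — no interior node is in the conditioning set.
{A, V} does not satisfy the backdoor criterion.

No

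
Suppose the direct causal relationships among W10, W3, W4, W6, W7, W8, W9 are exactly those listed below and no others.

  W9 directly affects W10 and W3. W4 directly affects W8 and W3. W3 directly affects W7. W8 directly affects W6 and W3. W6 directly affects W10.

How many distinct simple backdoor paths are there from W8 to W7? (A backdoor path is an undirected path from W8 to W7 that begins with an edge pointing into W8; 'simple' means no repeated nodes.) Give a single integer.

A backdoor path from W8 to W7 is any simple undirected path whose first edge points into W8 (i.e. leaves W8 via a parent).
Parents of W8: {W4}.
Enumerating:
  P1: W8 <- W4 -> W3 -> W7
That exhausts the simple backdoor paths. Count: 1.

1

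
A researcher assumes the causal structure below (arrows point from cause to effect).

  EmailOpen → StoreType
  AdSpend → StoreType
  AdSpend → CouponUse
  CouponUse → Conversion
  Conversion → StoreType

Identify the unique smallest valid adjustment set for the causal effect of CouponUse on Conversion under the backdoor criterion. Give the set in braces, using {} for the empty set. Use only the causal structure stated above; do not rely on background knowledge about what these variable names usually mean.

Variables eligible for adjustment (non-descendants of CouponUse, excluding CouponUse and Conversion): {AdSpend, EmailOpen}.
Backdoor paths from CouponUse to Conversion:
  P1: CouponUse <- AdSpend -> StoreType <- Conversion
Each backdoor path contains an unconditioned collider, so every path is already blocked with the empty conditioning set:
  P1: blocked at collider StoreType (neither it nor any descendant is in the conditioning set).
The empty set is therefore the unique smallest valid set.

{}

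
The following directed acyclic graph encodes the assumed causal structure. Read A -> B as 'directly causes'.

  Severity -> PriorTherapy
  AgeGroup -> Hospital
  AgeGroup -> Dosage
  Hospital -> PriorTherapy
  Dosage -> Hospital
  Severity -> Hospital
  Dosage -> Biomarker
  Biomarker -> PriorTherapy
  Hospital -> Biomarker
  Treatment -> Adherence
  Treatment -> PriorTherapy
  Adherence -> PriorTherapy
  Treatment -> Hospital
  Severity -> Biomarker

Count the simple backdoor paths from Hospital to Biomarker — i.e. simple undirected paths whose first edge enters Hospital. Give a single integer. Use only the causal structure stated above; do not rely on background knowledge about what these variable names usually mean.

A backdoor path from Hospital to Biomarker is any simple undirected path whose first edge points into Hospital (i.e. leaves Hospital via a parent).
Parents of Hospital: {AgeGroup, Dosage, Severity, Treatment}.
Enumerating:
  P1: Hospital <- AgeGroup -> Dosage -> Biomarker
  P2: Hospital <- Severity -> Biomarker
  P3: Hospital <- Severity -> PriorTherapy <- Biomarker
  P4: Hospital <- Treatment -> Adherence -> PriorTherapy <- Severity -> Biomarker
  P5: Hospital <- Treatment -> Adherence -> PriorTherapy <- Biomarker
  P6: Hospital <- Treatment -> PriorTherapy <- Severity -> Biomarker
  P7: Hospital <- Treatment -> PriorTherapy <- Biomarker
  P8: Hospital <- Dosage -> Biomarker
That exhausts the simple backdoor paths. Count: 8.

8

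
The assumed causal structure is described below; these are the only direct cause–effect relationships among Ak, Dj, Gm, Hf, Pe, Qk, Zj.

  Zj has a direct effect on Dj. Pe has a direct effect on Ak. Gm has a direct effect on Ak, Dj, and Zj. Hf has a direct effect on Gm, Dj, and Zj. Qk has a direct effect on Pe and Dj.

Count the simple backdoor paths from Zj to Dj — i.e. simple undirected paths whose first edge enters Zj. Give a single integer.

6

A backdoor path from Zj to Dj is any simple undirected path whose first edge points into Zj (i.e. leaves Zj via a parent).
Parents of Zj: {Gm, Hf}.
Enumerating:
  P1: Zj <- Hf -> Gm -> Dj
  P2: Zj <- Hf -> Gm -> Ak <- Pe <- Qk -> Dj
  P3: Zj <- Hf -> Dj
  P4: Zj <- Gm <- Hf -> Dj
  P5: Zj <- Gm -> Dj
  P6: Zj <- Gm -> Ak <- Pe <- Qk -> Dj
That exhausts the simple backdoor paths. Count: 6.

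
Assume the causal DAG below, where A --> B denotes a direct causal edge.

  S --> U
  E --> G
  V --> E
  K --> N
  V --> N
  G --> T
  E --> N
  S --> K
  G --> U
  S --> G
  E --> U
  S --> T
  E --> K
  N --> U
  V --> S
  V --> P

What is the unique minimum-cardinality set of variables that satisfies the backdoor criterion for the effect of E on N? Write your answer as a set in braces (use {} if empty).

Variables eligible for adjustment (non-descendants of E, excluding E and N): {P, S, V}.
Backdoor paths from E to N:
  P1: E <- V -> S -> K -> N
  P2: E <- V -> S -> G -> U <- N
  P3: E <- V -> S -> U <- N
  P4: E <- V -> S -> T <- G -> U <- N
  P5: E <- V -> N
The empty set is not sufficient: P1 (E <- V -> S -> K -> N) has no collider blocking it and no conditioned non-collider, so it is open.
Try {V}:
  P1: blocked at fork node V ∈ conditioning set.
  P2: blocked at fork node V ∈ conditioning set.
  P3: blocked at fork node V ∈ conditioning set.
  P4: blocked at fork node V ∈ conditioning set.
  P5: blocked at fork node V ∈ conditioning set.
{V} contains no descendant of E and blocks every backdoor path.
No other singleton works — e.g. {S} leaves P5 open — so {V} is the unique smallest valid adjustment set.

{V}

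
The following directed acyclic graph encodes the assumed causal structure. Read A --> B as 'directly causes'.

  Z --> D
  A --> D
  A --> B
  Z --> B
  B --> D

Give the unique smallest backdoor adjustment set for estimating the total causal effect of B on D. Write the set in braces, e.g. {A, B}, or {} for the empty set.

Variables eligible for adjustment (non-descendants of B, excluding B and D): {A, Z}.
Backdoor paths from B to D:
  P1: B <- Z -> D
  P2: B <- A -> D
The empty set is not sufficient: P1 (B <- Z -> D) has no collider blocking it and no conditioned non-collider, so it is open.
Try {A, Z}:
  P1: blocked at fork node Z ∈ conditioning set.
  P2: blocked at fork node A ∈ conditioning set.
{A, Z} contains no descendant of B and blocks every backdoor path.
Every element of {A, Z} is needed (dropping A leaves P2 open; dropping Z leaves P1 open), so no proper subset is valid.
Among all size-2 subsets of the eligible variables, only {A, Z} blocks every backdoor path, so it is the unique smallest valid adjustment set.

{A, Z}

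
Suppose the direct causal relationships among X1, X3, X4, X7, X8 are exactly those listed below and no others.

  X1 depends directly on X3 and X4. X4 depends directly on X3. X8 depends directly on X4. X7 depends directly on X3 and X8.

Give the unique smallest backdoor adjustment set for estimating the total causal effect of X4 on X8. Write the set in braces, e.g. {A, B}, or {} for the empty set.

Variables eligible for adjustment (non-descendants of X4, excluding X4 and X8): {X3}.
Backdoor paths from X4 to X8:
  P1: X4 <- X3 -> X7 <- X8
Each backdoor path contains an unconditioned collider, so every path is already blocked with the empty conditioning set:
  P1: blocked at collider X7 (neither it nor any descendant is in the conditioning set).
The empty set is therefore the unique smallest valid set.

{}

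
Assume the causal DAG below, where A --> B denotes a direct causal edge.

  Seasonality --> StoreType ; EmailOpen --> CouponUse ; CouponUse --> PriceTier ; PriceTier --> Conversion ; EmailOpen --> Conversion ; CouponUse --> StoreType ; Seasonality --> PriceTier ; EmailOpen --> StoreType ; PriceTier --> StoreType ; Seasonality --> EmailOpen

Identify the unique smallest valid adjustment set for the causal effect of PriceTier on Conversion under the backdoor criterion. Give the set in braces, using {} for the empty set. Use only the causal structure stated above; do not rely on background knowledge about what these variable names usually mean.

{EmailOpen}

Variables eligible for adjustment (non-descendants of PriceTier, excluding PriceTier and Conversion): {CouponUse, EmailOpen, Seasonality}.
Backdoor paths from PriceTier to Conversion:
  P1: PriceTier <- Seasonality -> EmailOpen -> Conversion
  P2: PriceTier <- Seasonality -> StoreType <- EmailOpen -> Conversion
  P3: PriceTier <- Seasonality -> StoreType <- CouponUse <- EmailOpen -> Conversion
  P4: PriceTier <- CouponUse <- EmailOpen -> Conversion
  P5: PriceTier <- CouponUse -> StoreType <- Seasonality -> EmailOpen -> Conversion
  P6: PriceTier <- CouponUse -> StoreType <- EmailOpen -> Conversion
The empty set is not sufficient: P1 (PriceTier <- Seasonality -> EmailOpen -> Conversion) has no collider blocking it and no conditioned non-collider, so it is open.
Try {EmailOpen}:
  P1: blocked at chain node EmailOpen ∈ conditioning set.
  P2: blocked at collider StoreType (neither it nor any descendant is in the conditioning set).
  P3: blocked at collider StoreType (neither it nor any descendant is in the conditioning set).
  P4: blocked at fork node EmailOpen ∈ conditioning set.
  P5: blocked at collider StoreType (neither it nor any descendant is in the conditioning set).
  P6: blocked at collider StoreType (neither it nor any descendant is in the conditioning set).
{EmailOpen} contains no descendant of PriceTier and blocks every backdoor path.
No other singleton works — e.g. {Seasonality} leaves P4 open — so {EmailOpen} is the unique smallest valid adjustment set.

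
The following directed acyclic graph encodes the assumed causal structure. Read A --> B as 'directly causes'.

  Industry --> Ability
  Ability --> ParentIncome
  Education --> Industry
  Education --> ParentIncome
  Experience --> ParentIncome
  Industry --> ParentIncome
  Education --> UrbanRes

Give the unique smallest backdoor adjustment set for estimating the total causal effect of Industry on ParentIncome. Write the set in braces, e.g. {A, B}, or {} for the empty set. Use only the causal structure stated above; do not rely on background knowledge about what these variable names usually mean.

Variables eligible for adjustment (non-descendants of Industry, excluding Industry and ParentIncome): {Education, Experience, UrbanRes}.
Backdoor paths from Industry to ParentIncome:
  P1: Industry <- Education -> ParentIncome
The empty set is not sufficient: P1 (Industry <- Education -> ParentIncome) has no collider blocking it and no conditioned non-collider, so it is open.
Try {Education}:
  P1: blocked at fork node Education ∈ conditioning set.
{Education} contains no descendant of Industry and blocks every backdoor path.
No other singleton works — e.g. {Experience} leaves P1 open — so {Education} is the unique smallest valid adjustment set.

{Education}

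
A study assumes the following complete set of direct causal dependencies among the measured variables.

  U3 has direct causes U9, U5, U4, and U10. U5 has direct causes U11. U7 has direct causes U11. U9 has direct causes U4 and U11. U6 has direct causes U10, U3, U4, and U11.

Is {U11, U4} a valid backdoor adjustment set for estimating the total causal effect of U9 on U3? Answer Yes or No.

Backdoor paths from U9 to U3 (paths whose first edge points into U9):
  P1: U9 <- U11 -> U5 -> U3
  P2: U9 <- U11 -> U6 <- U4 -> U3
  P3: U9 <- U11 -> U6 <- U10 -> U3
  P4: U9 <- U11 -> U6 <- U3
  P5: U9 <- U4 -> U3
  P6: U9 <- U4 -> U6 <- U11 -> U5 -> U3
  P7: U9 <- U4 -> U6 <- U10 -> U3
  P8: U9 <- U4 -> U6 <- U3
Condition 1 (no descendant of U9 in the set): holds — descendants of U9 are {U3, U6}; none are in {U11, U4}.
Condition 2 (every backdoor path blocked by {U11, U4}):
  P1: blocked at fork node U11 ∈ conditioning set.
  P2: blocked at fork node U11 ∈ conditioning set.
  P3: blocked at fork node U11 ∈ conditioning set.
  P4: blocked at fork node U11 ∈ conditioning set.
  P5: blocked at fork node U4 ∈ conditioning set.
  P6: blocked at fork node U4 ∈ conditioning set.
  P7: blocked at fork node U4 ∈ conditioning set.
  P8: blocked at fork node U4 ∈ conditioning set.
{U11, U4} satisfies the backdoor criterion.

Yes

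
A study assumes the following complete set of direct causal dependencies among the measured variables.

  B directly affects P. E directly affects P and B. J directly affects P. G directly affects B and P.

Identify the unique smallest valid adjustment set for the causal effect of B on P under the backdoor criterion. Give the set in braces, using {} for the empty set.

{E, G}

Variables eligible for adjustment (non-descendants of B, excluding B and P): {E, G, J}.
Backdoor paths from B to P:
  P1: B <- G -> P
  P2: B <- E -> P
The empty set is not sufficient: P1 (B <- G -> P) has no collider blocking it and no conditioned non-collider, so it is open.
Try {E, G}:
  P1: blocked at fork node G ∈ conditioning set.
  P2: blocked at fork node E ∈ conditioning set.
{E, G} contains no descendant of B and blocks every backdoor path.
Every element of {E, G} is needed (dropping E leaves P2 open; dropping G leaves P1 open), so no proper subset is valid.
Among all size-2 subsets of the eligible variables, only {E, G} blocks every backdoor path, so it is the unique smallest valid adjustment set.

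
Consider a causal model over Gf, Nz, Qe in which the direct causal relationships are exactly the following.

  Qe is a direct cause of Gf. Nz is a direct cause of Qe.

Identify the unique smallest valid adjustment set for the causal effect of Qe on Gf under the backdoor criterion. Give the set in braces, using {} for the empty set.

{}

Variables eligible for adjustment (non-descendants of Qe, excluding Qe and Gf): {Nz}.
Backdoor paths from Qe to Gf:
  (none)
With no backdoor paths the empty set already satisfies the criterion, and it is trivially minimal.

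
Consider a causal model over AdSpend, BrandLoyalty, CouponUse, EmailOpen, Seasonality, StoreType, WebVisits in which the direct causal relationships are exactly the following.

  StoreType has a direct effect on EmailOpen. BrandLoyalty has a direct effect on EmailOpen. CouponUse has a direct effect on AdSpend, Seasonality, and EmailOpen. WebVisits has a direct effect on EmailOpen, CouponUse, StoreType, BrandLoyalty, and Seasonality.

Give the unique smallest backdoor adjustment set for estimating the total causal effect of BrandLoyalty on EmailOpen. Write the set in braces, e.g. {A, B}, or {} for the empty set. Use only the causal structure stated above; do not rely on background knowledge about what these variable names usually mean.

Variables eligible for adjustment (non-descendants of BrandLoyalty, excluding BrandLoyalty and EmailOpen): {AdSpend, CouponUse, Seasonality, StoreType, WebVisits}.
Backdoor paths from BrandLoyalty to EmailOpen:
  P1: BrandLoyalty <- WebVisits -> StoreType -> EmailOpen
  P2: BrandLoyalty <- WebVisits -> CouponUse -> EmailOpen
  P3: BrandLoyalty <- WebVisits -> Seasonality <- CouponUse -> EmailOpen
  P4: BrandLoyalty <- WebVisits -> EmailOpen
The empty set is not sufficient: P1 (BrandLoyalty <- WebVisits -> StoreType -> EmailOpen) has no collider blocking it and no conditioned non-collider, so it is open.
Try {WebVisits}:
  P1: blocked at fork node WebVisits ∈ conditioning set.
  P2: blocked at fork node WebVisits ∈ conditioning set.
  P3: blocked at fork node WebVisits ∈ conditioning set.
  P4: blocked at fork node WebVisits ∈ conditioning set.
{WebVisits} contains no descendant of BrandLoyalty and blocks every backdoor path.
No other singleton works — e.g. {StoreType} leaves P2 open — so {WebVisits} is the unique smallest valid adjustment set.

{WebVisits}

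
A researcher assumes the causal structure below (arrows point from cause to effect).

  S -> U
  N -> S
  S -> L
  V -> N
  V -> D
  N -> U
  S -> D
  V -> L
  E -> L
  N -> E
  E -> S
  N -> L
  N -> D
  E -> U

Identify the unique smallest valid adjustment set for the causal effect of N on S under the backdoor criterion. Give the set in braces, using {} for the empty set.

Variables eligible for adjustment (non-descendants of N, excluding N and S): {V}.
Backdoor paths from N to S:
  P1: N <- V -> D <- S
  P2: N <- V -> L <- E -> S
  P3: N <- V -> L <- E -> U <- S
  P4: N <- V -> L <- S
Each backdoor path contains an unconditioned collider, so every path is already blocked with the empty conditioning set:
  P1: blocked at collider D (neither it nor any descendant is in the conditioning set).
  P2: blocked at collider L (neither it nor any descendant is in the conditioning set).
  P3: blocked at collider L (neither it nor any descendant is in the conditioning set).
  P4: blocked at collider L (neither it nor any descendant is in the conditioning set).
The empty set is therefore the unique smallest valid set.

{}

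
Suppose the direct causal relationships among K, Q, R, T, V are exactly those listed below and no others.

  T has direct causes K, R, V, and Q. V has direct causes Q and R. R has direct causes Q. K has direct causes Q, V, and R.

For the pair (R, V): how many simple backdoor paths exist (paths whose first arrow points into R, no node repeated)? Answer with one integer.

A backdoor path from R to V is any simple undirected path whose first edge points into R (i.e. leaves R via a parent).
Parents of R: {Q}.
Enumerating:
  P1: R <- Q -> V
  P2: R <- Q -> K <- V
  P3: R <- Q -> K -> T <- V
  P4: R <- Q -> T <- V
  P5: R <- Q -> T <- K <- V
That exhausts the simple backdoor paths. Count: 5.

5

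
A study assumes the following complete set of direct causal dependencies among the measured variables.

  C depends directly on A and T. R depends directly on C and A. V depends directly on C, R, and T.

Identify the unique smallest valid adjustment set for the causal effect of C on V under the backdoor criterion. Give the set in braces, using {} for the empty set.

{A, T}

Variables eligible for adjustment (non-descendants of C, excluding C and V): {A, T}.
Backdoor paths from C to V:
  P1: C <- T -> V
  P2: C <- A -> R -> V
The empty set is not sufficient: P1 (C <- T -> V) has no collider blocking it and no conditioned non-collider, so it is open.
Try {A, T}:
  P1: blocked at fork node T ∈ conditioning set.
  P2: blocked at fork node A ∈ conditioning set.
{A, T} contains no descendant of C and blocks every backdoor path.
Every element of {A, T} is needed (dropping A leaves P2 open; dropping T leaves P1 open), so no proper subset is valid.
Among all size-2 subsets of the eligible variables, only {A, T} blocks every backdoor path, so it is the unique smallest valid adjustment set.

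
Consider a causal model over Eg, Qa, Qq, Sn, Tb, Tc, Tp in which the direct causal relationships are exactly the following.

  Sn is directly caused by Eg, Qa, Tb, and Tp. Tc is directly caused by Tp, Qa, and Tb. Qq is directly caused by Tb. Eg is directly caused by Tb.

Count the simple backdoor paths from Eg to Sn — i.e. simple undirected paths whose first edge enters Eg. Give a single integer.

3

A backdoor path from Eg to Sn is any simple undirected path whose first edge points into Eg (i.e. leaves Eg via a parent).
Parents of Eg: {Tb}.
Enumerating:
  P1: Eg <- Tb -> Tc <- Qa -> Sn
  P2: Eg <- Tb -> Tc <- Tp -> Sn
  P3: Eg <- Tb -> Sn
That exhausts the simple backdoor paths. Count: 3.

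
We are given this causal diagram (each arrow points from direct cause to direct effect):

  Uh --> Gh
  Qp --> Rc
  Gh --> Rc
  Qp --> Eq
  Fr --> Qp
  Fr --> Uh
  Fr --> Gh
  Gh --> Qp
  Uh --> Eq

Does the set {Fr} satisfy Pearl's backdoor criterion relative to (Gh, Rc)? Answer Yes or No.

Yes

Backdoor paths from Gh to Rc (paths whose first edge points into Gh):
  P1: Gh <- Fr -> Uh -> Eq <- Qp -> Rc
  P2: Gh <- Fr -> Qp -> Rc
  P3: Gh <- Uh <- Fr -> Qp -> Rc
  P4: Gh <- Uh -> Eq <- Qp -> Rc
Condition 1 (no descendant of Gh in the set): holds — descendants of Gh are {Eq, Qp, Rc}; none are in {Fr}.
Condition 2 (every backdoor path blocked by {Fr}):
  P1: blocked at fork node Fr ∈ conditioning set.
  P2: blocked at fork node Fr ∈ conditioning set.
  P3: blocked at fork node Fr ∈ conditioning set.
  P4: blocked at collider Eq (neither it nor any descendant is in the conditioning set).
{Fr} satisfies the backdoor criterion.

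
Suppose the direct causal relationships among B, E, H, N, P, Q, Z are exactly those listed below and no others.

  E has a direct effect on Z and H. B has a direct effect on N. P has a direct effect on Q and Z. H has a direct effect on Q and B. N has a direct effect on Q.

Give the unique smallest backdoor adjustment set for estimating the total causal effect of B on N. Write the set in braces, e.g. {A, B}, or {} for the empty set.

{}

Variables eligible for adjustment (non-descendants of B, excluding B and N): {E, H, P, Z}.
Backdoor paths from B to N:
  P1: B <- H <- E -> Z <- P -> Q <- N
  P2: B <- H -> Q <- N
Each backdoor path contains an unconditioned collider, so every path is already blocked with the empty conditioning set:
  P1: blocked at collider Z (neither it nor any descendant is in the conditioning set).
  P2: blocked at collider Q (neither it nor any descendant is in the conditioning set).
The empty set is therefore the unique smallest valid set.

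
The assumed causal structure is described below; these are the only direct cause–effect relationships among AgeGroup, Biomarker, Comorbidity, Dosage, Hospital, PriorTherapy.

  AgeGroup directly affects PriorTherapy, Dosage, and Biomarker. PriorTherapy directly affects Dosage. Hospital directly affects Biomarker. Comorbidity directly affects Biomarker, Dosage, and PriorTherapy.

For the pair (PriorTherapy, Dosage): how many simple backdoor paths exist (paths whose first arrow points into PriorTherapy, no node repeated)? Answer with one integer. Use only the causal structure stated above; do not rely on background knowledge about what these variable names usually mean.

A backdoor path from PriorTherapy to Dosage is any simple undirected path whose first edge points into PriorTherapy (i.e. leaves PriorTherapy via a parent).
Parents of PriorTherapy: {AgeGroup, Comorbidity}.
Enumerating:
  P1: PriorTherapy <- Comorbidity -> Biomarker <- AgeGroup -> Dosage
  P2: PriorTherapy <- Comorbidity -> Dosage
  P3: PriorTherapy <- AgeGroup -> Biomarker <- Comorbidity -> Dosage
  P4: PriorTherapy <- AgeGroup -> Dosage
That exhausts the simple backdoor paths. Count: 4.

4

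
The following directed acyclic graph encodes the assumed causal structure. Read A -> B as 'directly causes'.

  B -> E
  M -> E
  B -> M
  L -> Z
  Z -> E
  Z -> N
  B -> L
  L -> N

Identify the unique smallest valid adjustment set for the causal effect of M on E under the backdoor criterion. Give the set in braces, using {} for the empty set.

Variables eligible for adjustment (non-descendants of M, excluding M and E): {B, L, N, Z}.
Backdoor paths from M to E:
  P1: M <- B -> L -> Z -> E
  P2: M <- B -> L -> N <- Z -> E
  P3: M <- B -> E
The empty set is not sufficient: P1 (M <- B -> L -> Z -> E) has no collider blocking it and no conditioned non-collider, so it is open.
Try {B}:
  P1: blocked at fork node B ∈ conditioning set.
  P2: blocked at fork node B ∈ conditioning set.
  P3: blocked at fork node B ∈ conditioning set.
{B} contains no descendant of M and blocks every backdoor path.
No other singleton works — e.g. {L} leaves P3 open — so {B} is the unique smallest valid adjustment set.

{B}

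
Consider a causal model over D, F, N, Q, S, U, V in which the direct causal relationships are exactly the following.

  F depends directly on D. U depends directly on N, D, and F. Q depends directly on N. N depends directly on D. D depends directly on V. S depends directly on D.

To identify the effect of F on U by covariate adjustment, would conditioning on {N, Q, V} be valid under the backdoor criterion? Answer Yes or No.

No

Backdoor paths from F to U (paths whose first edge points into F):
  P1: F <- D -> N -> U
  P2: F <- D -> U
Condition 1 (no descendant of F in the set): holds — descendants of F are {U}; none are in {N, Q, V}.
Condition 2 (every backdoor path blocked by {N, Q, V}):
  P1: blocked at chain node N ∈ conditioning set.
  P2: open — no interior node is in the conditioning set.
{N, Q, V} does not satisfy the backdoor criterion.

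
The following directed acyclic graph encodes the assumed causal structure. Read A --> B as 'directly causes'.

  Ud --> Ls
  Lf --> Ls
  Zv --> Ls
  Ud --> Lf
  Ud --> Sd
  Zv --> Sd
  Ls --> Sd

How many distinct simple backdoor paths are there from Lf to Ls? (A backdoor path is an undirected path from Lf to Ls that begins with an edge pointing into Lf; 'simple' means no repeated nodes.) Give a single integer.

A backdoor path from Lf to Ls is any simple undirected path whose first edge points into Lf (i.e. leaves Lf via a parent).
Parents of Lf: {Ud}.
Enumerating:
  P1: Lf <- Ud -> Ls
  P2: Lf <- Ud -> Sd <- Zv -> Ls
  P3: Lf <- Ud -> Sd <- Ls
That exhausts the simple backdoor paths. Count: 3.

3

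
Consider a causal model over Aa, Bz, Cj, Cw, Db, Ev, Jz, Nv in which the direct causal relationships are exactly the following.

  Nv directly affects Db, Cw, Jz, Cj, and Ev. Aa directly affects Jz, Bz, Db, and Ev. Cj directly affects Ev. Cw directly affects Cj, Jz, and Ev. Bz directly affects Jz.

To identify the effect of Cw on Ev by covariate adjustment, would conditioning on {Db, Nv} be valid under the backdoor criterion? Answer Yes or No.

Backdoor paths from Cw to Ev (paths whose first edge points into Cw):
  P1: Cw <- Nv -> Cj -> Ev
  P2: Cw <- Nv -> Jz <- Aa -> Ev
  P3: Cw <- Nv -> Jz <- Bz <- Aa -> Ev
  P4: Cw <- Nv -> Ev
  P5: Cw <- Nv -> Db <- Aa -> Ev
Condition 1 (no descendant of Cw in the set): holds — descendants of Cw are {Cj, Ev, Jz}; none are in {Db, Nv}.
Condition 2 (every backdoor path blocked by {Db, Nv}):
  P1: blocked at fork node Nv ∈ conditioning set.
  P2: blocked at fork node Nv ∈ conditioning set.
  P3: blocked at fork node Nv ∈ conditioning set.
  P4: blocked at fork node Nv ∈ conditioning set.
  P5: blocked at fork node Nv ∈ conditioning set.
{Db, Nv} satisfies the backdoor criterion.

Yes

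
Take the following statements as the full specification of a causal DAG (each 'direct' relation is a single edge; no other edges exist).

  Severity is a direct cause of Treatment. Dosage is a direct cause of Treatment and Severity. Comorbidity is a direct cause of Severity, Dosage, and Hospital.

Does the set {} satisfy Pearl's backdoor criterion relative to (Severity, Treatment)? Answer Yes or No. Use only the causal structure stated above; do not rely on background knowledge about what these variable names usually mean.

Backdoor paths from Severity to Treatment (paths whose first edge points into Severity):
  P1: Severity <- Comorbidity -> Dosage -> Treatment
  P2: Severity <- Dosage -> Treatment
Condition 1 (no descendant of Severity in the set): holds — descendants of Severity are {Treatment}; none are in {}.
Condition 2 (every backdoor path blocked by {}):
  P1: open — no interior node is in the conditioning set.
  P2: open — no interior node is in the conditioning set.
{} does not satisfy the backdoor criterion.

No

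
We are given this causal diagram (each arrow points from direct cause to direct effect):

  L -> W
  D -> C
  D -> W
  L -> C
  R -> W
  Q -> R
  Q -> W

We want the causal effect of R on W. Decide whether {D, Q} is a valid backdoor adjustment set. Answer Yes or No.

Yes

Backdoor paths from R to W (paths whose first edge points into R):
  P1: R <- Q -> W
Condition 1 (no descendant of R in the set): holds — descendants of R are {W}; none are in {D, Q}.
Condition 2 (every backdoor path blocked by {D, Q}):
  P1: blocked at fork node Q ∈ conditioning set.
{D, Q} satisfies the backdoor criterion.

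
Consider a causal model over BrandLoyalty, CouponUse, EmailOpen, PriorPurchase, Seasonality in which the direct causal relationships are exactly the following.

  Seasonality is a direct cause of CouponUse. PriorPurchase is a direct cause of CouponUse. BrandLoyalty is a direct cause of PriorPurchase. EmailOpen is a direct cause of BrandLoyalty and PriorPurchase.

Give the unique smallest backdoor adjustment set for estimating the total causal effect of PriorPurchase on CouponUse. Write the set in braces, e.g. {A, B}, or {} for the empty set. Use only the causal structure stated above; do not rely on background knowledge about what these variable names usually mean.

Variables eligible for adjustment (non-descendants of PriorPurchase, excluding PriorPurchase and CouponUse): {BrandLoyalty, EmailOpen, Seasonality}.
Backdoor paths from PriorPurchase to CouponUse:
  (none)
With no backdoor paths the empty set already satisfies the criterion, and it is trivially minimal.

{}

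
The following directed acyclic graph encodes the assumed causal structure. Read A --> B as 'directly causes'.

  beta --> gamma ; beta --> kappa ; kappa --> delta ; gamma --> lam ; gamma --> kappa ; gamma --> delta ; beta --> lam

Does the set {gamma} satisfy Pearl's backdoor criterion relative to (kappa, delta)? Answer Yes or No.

Yes

Backdoor paths from kappa to delta (paths whose first edge points into kappa):
  P1: kappa <- beta -> gamma -> delta
  P2: kappa <- beta -> lam <- gamma -> delta
  P3: kappa <- gamma -> delta
Condition 1 (no descendant of kappa in the set): holds — descendants of kappa are {delta}; none are in {gamma}.
Condition 2 (every backdoor path blocked by {gamma}):
  P1: blocked at chain node gamma ∈ conditioning set.
  P2: blocked at collider lam (neither it nor any descendant is in the conditioning set).
  P3: blocked at fork node gamma ∈ conditioning set.
{gamma} satisfies the backdoor criterion.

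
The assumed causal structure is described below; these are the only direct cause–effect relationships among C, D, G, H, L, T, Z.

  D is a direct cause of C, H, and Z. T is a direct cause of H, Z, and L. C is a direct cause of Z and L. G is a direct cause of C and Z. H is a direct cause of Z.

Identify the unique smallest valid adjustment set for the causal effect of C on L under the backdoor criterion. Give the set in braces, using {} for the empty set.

{}

Variables eligible for adjustment (non-descendants of C, excluding C and L): {D, G, H, T}.
Backdoor paths from C to L:
  P1: C <- G -> Z <- D -> H <- T -> L
  P2: C <- G -> Z <- T -> L
  P3: C <- G -> Z <- H <- T -> L
  P4: C <- D -> H <- T -> L
  P5: C <- D -> H -> Z <- T -> L
  P6: C <- D -> Z <- T -> L
  P7: C <- D -> Z <- H <- T -> L
Each backdoor path contains an unconditioned collider, so every path is already blocked with the empty conditioning set:
  P1: blocked at collider Z (neither it nor any descendant is in the conditioning set).
  P2: blocked at collider Z (neither it nor any descendant is in the conditioning set).
  P3: blocked at collider Z (neither it nor any descendant is in the conditioning set).
  P4: blocked at collider H (neither it nor any descendant is in the conditioning set).
  P5: blocked at collider Z (neither it nor any descendant is in the conditioning set).
  P6: blocked at collider Z (neither it nor any descendant is in the conditioning set).
  P7: blocked at collider Z (neither it nor any descendant is in the conditioning set).
The empty set is therefore the unique smallest valid set.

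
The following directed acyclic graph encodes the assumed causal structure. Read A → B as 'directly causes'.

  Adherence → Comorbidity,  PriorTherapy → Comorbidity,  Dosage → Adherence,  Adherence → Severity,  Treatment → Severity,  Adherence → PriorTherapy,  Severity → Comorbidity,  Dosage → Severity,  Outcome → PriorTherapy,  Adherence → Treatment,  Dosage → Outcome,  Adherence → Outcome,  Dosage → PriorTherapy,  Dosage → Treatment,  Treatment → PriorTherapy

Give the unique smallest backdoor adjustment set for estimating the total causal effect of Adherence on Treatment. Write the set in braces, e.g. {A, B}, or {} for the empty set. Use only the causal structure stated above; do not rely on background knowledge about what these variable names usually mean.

{Dosage}

Variables eligible for adjustment (non-descendants of Adherence, excluding Adherence and Treatment): {Dosage}.
Backdoor paths from Adherence to Treatment:
  P1: Adherence <- Dosage -> Treatment
  P2: Adherence <- Dosage -> Outcome -> PriorTherapy <- Treatment
  P3: Adherence <- Dosage -> Outcome -> PriorTherapy -> Comorbidity <- Severity <- Treatment
  P4: Adherence <- Dosage -> PriorTherapy <- Treatment
  P5: Adherence <- Dosage -> PriorTherapy -> Comorbidity <- Severity <- Treatment
  P6: Adherence <- Dosage -> Severity <- Treatment
  P7: Adherence <- Dosage -> Severity -> Comorbidity <- PriorTherapy <- Treatment
The empty set is not sufficient: P1 (Adherence <- Dosage -> Treatment) has no collider blocking it and no conditioned non-collider, so it is open.
Try {Dosage}:
  P1: blocked at fork node Dosage ∈ conditioning set.
  P2: blocked at fork node Dosage ∈ conditioning set.
  P3: blocked at fork node Dosage ∈ conditioning set.
  P4: blocked at fork node Dosage ∈ conditioning set.
  P5: blocked at fork node Dosage ∈ conditioning set.
  P6: blocked at fork node Dosage ∈ conditioning set.
  P7: blocked at fork node Dosage ∈ conditioning set.
{Dosage} contains no descendant of Adherence and blocks every backdoor path.
{Dosage} is the unique smallest valid adjustment set.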